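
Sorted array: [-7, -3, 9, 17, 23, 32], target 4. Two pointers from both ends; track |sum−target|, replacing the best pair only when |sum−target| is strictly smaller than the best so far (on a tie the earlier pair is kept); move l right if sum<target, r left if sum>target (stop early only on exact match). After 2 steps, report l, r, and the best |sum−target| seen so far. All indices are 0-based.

l=0, r=3, best |Δ|=12

l=0 r=5: -7+32=25 d=21 *, r--
l=0 r=4: -7+23=16 d=12 *, r--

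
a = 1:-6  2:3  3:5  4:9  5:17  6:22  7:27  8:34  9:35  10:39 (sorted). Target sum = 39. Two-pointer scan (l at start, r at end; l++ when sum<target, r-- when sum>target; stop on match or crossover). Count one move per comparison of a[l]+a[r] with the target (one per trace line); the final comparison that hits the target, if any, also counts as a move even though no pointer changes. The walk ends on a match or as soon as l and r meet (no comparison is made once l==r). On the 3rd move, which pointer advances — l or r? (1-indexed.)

l

[1,10] -6+39=33 <39 → l++
[2,10] 3+39=42 >39 → r--
[2,9] 3+35=38 <39 → l++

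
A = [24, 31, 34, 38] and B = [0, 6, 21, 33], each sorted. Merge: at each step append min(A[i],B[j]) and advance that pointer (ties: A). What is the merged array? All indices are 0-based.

i=0 j=0: A[i]=24>B[j]=0 take 0, j++
i=0 j=1: A[i]=24>B[j]=6 take 6, j++
i=0 j=2: A[i]=24>B[j]=21 take 21, j++
i=0 j=3: A[i]=24<=B[j]=33 take 24, i++
i=1 j=3: A[i]=31<=B[j]=33 take 31, i++
i=2 j=3: A[i]=34>B[j]=33 take 33, j++
i=2 j=4: B done, take A[i]=34, i++
i=3 j=4: B done, take A[i]=38, i++

[0, 6, 21, 24, 31, 33, 34, 38]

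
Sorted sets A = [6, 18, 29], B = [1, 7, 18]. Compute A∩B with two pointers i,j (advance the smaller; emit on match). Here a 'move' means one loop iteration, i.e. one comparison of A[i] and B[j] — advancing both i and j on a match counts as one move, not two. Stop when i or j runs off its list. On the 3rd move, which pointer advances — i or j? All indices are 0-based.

i=0 j=0: 6>1, j++
i=0 j=1: 6<7, i++
i=1 j=1: 18>7, j++

j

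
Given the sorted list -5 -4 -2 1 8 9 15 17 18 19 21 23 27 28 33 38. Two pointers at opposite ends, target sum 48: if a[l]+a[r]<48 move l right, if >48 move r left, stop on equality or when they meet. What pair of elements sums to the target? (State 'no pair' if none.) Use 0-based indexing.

(15, 33)

[0,15] -5+38=33 <48 → l++
[1,15] -4+38=34 <48 → l++
[2,15] -2+38=36 <48 → l++
[3,15] 1+38=39 <48 → l++
[4,15] 8+38=46 <48 → l++
[5,15] 9+38=47 <48 → l++
[6,15] 15+38=53 >48 → r--
[6,14] 15+33=48 → found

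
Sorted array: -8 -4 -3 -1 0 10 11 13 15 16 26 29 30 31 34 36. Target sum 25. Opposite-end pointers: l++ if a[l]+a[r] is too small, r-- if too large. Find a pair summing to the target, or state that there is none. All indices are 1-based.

[1,16] -8+36=28 >25 → r--
[1,15] -8+34=26 >25 → r--
[1,14] -8+31=23 <25 → l++
[2,14] -4+31=27 >25 → r--
[2,13] -4+30=26 >25 → r--
[2,12] -4+29=25 → found

(-4, 29)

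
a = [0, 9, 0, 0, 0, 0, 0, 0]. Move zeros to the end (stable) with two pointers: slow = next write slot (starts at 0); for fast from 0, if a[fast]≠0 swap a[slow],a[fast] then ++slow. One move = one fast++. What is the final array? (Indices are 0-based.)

slow=0 fast=0: a[fast]=0, fast++
slow=0 fast=1: a[fast]=9≠0 swap→a[0]=9, slow++,fast++
slow=1 fast=2: a[fast]=0, fast++
slow=1 fast=3: a[fast]=0, fast++
slow=1 fast=4: a[fast]=0, fast++
slow=1 fast=5: a[fast]=0, fast++
slow=1 fast=6: a[fast]=0, fast++
slow=1 fast=7: a[fast]=0, fast++

[9, 0, 0, 0, 0, 0, 0, 0]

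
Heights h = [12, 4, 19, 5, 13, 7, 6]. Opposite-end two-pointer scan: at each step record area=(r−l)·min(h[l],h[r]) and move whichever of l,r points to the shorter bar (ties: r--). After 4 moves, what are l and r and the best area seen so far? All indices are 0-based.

l=2, r=4, best area=48

[0,6] min(12,6)*6=36 best=36 * → r--
[0,5] min(12,7)*5=35 best=36 → r--
[0,4] min(12,13)*4=48 best=48 * → l++
[1,4] min(4,13)*3=12 best=48 → l++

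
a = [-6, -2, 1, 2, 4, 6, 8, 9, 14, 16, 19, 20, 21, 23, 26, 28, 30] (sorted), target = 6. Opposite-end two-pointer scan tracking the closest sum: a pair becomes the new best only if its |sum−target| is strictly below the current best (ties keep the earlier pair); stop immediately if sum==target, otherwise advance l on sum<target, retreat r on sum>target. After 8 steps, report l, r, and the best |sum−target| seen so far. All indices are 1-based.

l=1, r=9, best |Δ|=4

[1,17] -6+30=24 d=18 * → r--
[1,16] -6+28=22 d=16 * → r--
[1,15] -6+26=20 d=14 * → r--
[1,14] -6+23=17 d=11 * → r--
[1,13] -6+21=15 d=9 * → r--
[1,12] -6+20=14 d=8 * → r--
[1,11] -6+19=13 d=7 * → r--
[1,10] -6+16=10 d=4 * → r--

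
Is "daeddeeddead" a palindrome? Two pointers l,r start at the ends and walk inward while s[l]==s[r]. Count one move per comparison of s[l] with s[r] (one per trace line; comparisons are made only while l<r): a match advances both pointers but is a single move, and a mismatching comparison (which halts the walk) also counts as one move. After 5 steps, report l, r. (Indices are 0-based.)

l=5, r=6

l=0 r=11: 'd'=='d', l++,r--
l=1 r=10: 'a'=='a', l++,r--
l=2 r=9: 'e'=='e', l++,r--
l=3 r=8: 'd'=='d', l++,r--
l=4 r=7: 'd'=='d', l++,r--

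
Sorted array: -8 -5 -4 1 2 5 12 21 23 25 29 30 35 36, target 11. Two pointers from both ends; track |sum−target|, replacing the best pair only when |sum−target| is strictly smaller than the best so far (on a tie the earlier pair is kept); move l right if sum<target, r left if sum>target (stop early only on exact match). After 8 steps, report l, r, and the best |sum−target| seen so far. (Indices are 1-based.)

[1,14] -8+36=28 d=17 * → r--
[1,13] -8+35=27 d=16 * → r--
[1,12] -8+30=22 d=11 * → r--
[1,11] -8+29=21 d=10 * → r--
[1,10] -8+25=17 d=6 * → r--
[1,9] -8+23=15 d=4 * → r--
[1,8] -8+21=13 d=2 * → r--
[1,7] -8+12=4 d=7 → l++

l=2, r=7, best |Δ|=2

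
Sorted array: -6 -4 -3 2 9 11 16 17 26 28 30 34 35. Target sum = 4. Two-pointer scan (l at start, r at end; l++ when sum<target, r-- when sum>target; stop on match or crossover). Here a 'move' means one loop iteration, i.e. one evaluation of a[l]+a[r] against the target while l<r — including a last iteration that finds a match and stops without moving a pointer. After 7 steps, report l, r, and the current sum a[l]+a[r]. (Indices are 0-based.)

[0,12] -6+35=29 >4 → r--
[0,11] -6+34=28 >4 → r--
[0,10] -6+30=24 >4 → r--
[0,9] -6+28=22 >4 → r--
[0,8] -6+26=20 >4 → r--
[0,7] -6+17=11 >4 → r--
[0,6] -6+16=10 >4 → r--

l=0, r=5, sum=5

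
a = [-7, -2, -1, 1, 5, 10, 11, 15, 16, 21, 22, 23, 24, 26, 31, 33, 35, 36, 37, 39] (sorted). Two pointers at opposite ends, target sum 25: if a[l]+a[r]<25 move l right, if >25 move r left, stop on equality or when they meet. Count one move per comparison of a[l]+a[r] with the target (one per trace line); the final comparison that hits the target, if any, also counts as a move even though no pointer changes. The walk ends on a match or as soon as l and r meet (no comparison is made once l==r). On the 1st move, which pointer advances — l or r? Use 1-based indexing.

r

[1,20] -7+39=32 >25 → r--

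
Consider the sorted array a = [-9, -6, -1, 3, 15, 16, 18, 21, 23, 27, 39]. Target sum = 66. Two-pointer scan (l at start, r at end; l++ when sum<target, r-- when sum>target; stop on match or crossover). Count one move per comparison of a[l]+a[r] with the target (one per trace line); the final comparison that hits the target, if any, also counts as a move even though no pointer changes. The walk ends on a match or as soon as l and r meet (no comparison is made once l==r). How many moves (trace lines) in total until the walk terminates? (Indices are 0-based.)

10 moves

l=0 r=10: -9+39=30 <66, l++
l=1 r=10: -6+39=33 <66, l++
l=2 r=10: -1+39=38 <66, l++
l=3 r=10: 3+39=42 <66, l++
l=4 r=10: 15+39=54 <66, l++
l=5 r=10: 16+39=55 <66, l++
l=6 r=10: 18+39=57 <66, l++
l=7 r=10: 21+39=60 <66, l++
l=8 r=10: 23+39=62 <66, l++
l=9 r=10: 27+39=66, found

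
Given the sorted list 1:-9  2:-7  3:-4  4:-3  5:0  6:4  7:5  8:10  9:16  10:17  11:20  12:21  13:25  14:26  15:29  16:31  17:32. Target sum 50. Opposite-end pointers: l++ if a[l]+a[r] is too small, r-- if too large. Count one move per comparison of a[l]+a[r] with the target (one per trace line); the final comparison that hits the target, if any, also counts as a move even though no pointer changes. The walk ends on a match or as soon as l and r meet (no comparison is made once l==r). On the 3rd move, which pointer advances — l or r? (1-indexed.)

l=1 r=17: -9+32=23 <50, l++
l=2 r=17: -7+32=25 <50, l++
l=3 r=17: -4+32=28 <50, l++

l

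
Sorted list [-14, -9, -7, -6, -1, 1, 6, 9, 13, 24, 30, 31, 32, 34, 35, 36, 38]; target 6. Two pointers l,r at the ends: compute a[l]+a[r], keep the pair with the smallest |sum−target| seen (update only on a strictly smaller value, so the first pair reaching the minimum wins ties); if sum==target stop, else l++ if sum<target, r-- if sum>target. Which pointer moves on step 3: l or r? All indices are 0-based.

l=0 r=16: -14+38=24 d=18 *, r--
l=0 r=15: -14+36=22 d=16 *, r--
l=0 r=14: -14+35=21 d=15 *, r--

r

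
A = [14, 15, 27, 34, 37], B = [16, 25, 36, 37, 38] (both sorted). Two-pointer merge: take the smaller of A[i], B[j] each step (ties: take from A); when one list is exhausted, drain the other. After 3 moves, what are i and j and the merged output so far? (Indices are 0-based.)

i=2, j=1, merged so far=[14, 15, 16]

[i=0,j=0] A[i]=14<=B[j]=16 take 14 → i++
[i=1,j=0] A[i]=15<=B[j]=16 take 15 → i++
[i=2,j=0] A[i]=27>B[j]=16 take 16 → j++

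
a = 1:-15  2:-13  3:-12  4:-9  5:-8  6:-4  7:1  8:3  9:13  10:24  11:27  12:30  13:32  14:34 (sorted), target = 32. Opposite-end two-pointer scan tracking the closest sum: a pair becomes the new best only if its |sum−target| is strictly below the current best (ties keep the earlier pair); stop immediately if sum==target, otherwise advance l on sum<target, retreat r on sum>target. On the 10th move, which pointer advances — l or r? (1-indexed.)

l=1 r=14: -15+34=19 d=13 *, l++
l=2 r=14: -13+34=21 d=11 *, l++
l=3 r=14: -12+34=22 d=10 *, l++
l=4 r=14: -9+34=25 d=7 *, l++
l=5 r=14: -8+34=26 d=6 *, l++
l=6 r=14: -4+34=30 d=2 *, l++
l=7 r=14: 1+34=35 d=3, r--
l=7 r=13: 1+32=33 d=1 *, r--
l=7 r=12: 1+30=31 d=1, l++
l=8 r=12: 3+30=33 d=1, r--

r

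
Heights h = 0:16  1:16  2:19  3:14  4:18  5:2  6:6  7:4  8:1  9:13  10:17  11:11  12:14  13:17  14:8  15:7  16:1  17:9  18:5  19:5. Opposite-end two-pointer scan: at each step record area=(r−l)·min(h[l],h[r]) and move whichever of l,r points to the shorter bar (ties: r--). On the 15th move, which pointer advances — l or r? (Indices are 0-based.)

l=0 r=19: min(16,5)*19=95 best=95 *, r--
l=0 r=18: min(16,5)*18=90 best=95, r--
l=0 r=17: min(16,9)*17=153 best=153 *, r--
l=0 r=16: min(16,1)*16=16 best=153, r--
l=0 r=15: min(16,7)*15=105 best=153, r--
l=0 r=14: min(16,8)*14=112 best=153, r--
l=0 r=13: min(16,17)*13=208 best=208 *, l++
l=1 r=13: min(16,17)*12=192 best=208, l++
l=2 r=13: min(19,17)*11=187 best=208, r--
l=2 r=12: min(19,14)*10=140 best=208, r--
l=2 r=11: min(19,11)*9=99 best=208, r--
l=2 r=10: min(19,17)*8=136 best=208, r--
l=2 r=9: min(19,13)*7=91 best=208, r--
l=2 r=8: min(19,1)*6=6 best=208, r--
l=2 r=7: min(19,4)*5=20 best=208, r--

r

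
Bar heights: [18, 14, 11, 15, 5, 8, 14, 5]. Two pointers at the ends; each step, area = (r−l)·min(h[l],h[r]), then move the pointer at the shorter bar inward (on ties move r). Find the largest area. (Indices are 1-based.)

max area = 84

[1,8] min(18,5)*7=35 best=35 * → r--
[1,7] min(18,14)*6=84 best=84 * → r--
[1,6] min(18,8)*5=40 best=84 → r--
[1,5] min(18,5)*4=20 best=84 → r--
[1,4] min(18,15)*3=45 best=84 → r--
[1,3] min(18,11)*2=22 best=84 → r--
[1,2] min(18,14)*1=14 best=84 → r--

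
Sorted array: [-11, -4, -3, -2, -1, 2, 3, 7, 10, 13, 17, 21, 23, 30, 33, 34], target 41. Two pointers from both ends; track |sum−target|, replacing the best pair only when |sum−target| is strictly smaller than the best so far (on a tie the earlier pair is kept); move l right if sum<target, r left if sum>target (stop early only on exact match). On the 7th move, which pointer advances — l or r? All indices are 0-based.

l

l=0 r=15: -11+34=23 d=18 *, l++
l=1 r=15: -4+34=30 d=11 *, l++
l=2 r=15: -3+34=31 d=10 *, l++
l=3 r=15: -2+34=32 d=9 *, l++
l=4 r=15: -1+34=33 d=8 *, l++
l=5 r=15: 2+34=36 d=5 *, l++
l=6 r=15: 3+34=37 d=4 *, l++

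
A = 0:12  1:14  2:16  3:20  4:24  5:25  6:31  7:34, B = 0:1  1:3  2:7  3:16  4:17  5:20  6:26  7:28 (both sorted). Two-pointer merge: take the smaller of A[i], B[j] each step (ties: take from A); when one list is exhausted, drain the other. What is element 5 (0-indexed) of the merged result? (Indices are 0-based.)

merged[5] = 16

[i=0,j=0] A[i]=12>B[j]=1 take 1 → j++
[i=0,j=1] A[i]=12>B[j]=3 take 3 → j++
[i=0,j=2] A[i]=12>B[j]=7 take 7 → j++
[i=0,j=3] A[i]=12<=B[j]=16 take 12 → i++
[i=1,j=3] A[i]=14<=B[j]=16 take 14 → i++
[i=2,j=3] A[i]=16<=B[j]=16 take 16 → i++
[i=3,j=3] A[i]=20>B[j]=16 take 16 → j++
[i=3,j=4] A[i]=20>B[j]=17 take 17 → j++
[i=3,j=5] A[i]=20<=B[j]=20 take 20 → i++
[i=4,j=5] A[i]=24>B[j]=20 take 20 → j++
[i=4,j=6] A[i]=24<=B[j]=26 take 24 → i++
[i=5,j=6] A[i]=25<=B[j]=26 take 25 → i++
[i=6,j=6] A[i]=31>B[j]=26 take 26 → j++
[i=6,j=7] A[i]=31>B[j]=28 take 28 → j++
[i=6,j=8] B done, take A[i]=31 → i++
[i=7,j=8] B done, take A[i]=34 → i++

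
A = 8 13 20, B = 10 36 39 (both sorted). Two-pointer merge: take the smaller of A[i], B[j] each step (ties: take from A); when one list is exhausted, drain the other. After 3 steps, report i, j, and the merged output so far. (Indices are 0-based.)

i=2, j=1, merged so far=[8, 10, 13]

[i=0,j=0] A[i]=8<=B[j]=10 take 8 → i++
[i=1,j=0] A[i]=13>B[j]=10 take 10 → j++
[i=1,j=1] A[i]=13<=B[j]=36 take 13 → i++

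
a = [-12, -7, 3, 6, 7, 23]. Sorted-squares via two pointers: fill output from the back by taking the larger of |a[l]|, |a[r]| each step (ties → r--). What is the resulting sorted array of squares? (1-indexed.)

[9, 36, 49, 49, 144, 529]

[1,6] |-12|<=|23| out[6]=529 → r--
[1,5] |-12|>|7| out[5]=144 → l++
[2,5] |-7|<=|7| out[4]=49 → r--
[2,4] |-7|>|6| out[3]=49 → l++
[3,4] |3|<=|6| out[2]=36 → r--
[3,3] |3|<=|3| out[1]=9 → r--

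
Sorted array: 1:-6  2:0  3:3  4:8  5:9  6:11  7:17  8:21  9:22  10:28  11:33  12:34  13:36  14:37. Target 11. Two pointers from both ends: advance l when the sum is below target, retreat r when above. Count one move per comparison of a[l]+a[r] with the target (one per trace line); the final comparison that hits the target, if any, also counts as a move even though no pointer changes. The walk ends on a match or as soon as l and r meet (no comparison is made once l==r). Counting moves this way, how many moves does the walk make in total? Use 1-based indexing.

l=1 r=14: -6+37=31 >11, r--
l=1 r=13: -6+36=30 >11, r--
l=1 r=12: -6+34=28 >11, r--
l=1 r=11: -6+33=27 >11, r--
l=1 r=10: -6+28=22 >11, r--
l=1 r=9: -6+22=16 >11, r--
l=1 r=8: -6+21=15 >11, r--
l=1 r=7: -6+17=11, found

8 moves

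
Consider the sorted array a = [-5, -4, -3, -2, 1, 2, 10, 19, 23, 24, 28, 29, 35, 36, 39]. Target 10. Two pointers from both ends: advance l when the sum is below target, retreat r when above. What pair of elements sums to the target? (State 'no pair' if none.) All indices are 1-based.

l=1 r=15: -5+39=34 >10, r--
l=1 r=14: -5+36=31 >10, r--
l=1 r=13: -5+35=30 >10, r--
l=1 r=12: -5+29=24 >10, r--
l=1 r=11: -5+28=23 >10, r--
l=1 r=10: -5+24=19 >10, r--
l=1 r=9: -5+23=18 >10, r--
l=1 r=8: -5+19=14 >10, r--
l=1 r=7: -5+10=5 <10, l++
l=2 r=7: -4+10=6 <10, l++
l=3 r=7: -3+10=7 <10, l++
l=4 r=7: -2+10=8 <10, l++
l=5 r=7: 1+10=11 >10, r--
l=5 r=6: 1+2=3 <10, l++

no pair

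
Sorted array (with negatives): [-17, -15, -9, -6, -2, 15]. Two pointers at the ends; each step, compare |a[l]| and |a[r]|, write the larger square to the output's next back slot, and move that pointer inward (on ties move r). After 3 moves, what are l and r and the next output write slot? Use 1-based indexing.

l=1 r=6: |-17|>|15| out[6]=289, l++
l=2 r=6: |-15|<=|15| out[5]=225, r--
l=2 r=5: |-15|>|-2| out[4]=225, l++

l=3, r=5, next write slot=3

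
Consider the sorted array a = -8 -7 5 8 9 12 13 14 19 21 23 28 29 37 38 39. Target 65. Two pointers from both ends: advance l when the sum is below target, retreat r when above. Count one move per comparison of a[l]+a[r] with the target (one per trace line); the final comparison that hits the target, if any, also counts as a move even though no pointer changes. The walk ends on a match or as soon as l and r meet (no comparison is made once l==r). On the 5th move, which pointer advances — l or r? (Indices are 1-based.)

l=1 r=16: -8+39=31 <65, l++
l=2 r=16: -7+39=32 <65, l++
l=3 r=16: 5+39=44 <65, l++
l=4 r=16: 8+39=47 <65, l++
l=5 r=16: 9+39=48 <65, l++

l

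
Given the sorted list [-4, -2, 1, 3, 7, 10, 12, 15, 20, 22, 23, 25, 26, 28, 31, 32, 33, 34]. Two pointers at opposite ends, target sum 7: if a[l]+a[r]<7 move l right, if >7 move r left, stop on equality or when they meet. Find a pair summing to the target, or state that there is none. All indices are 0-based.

l=0 r=17: -4+34=30 >7, r--
l=0 r=16: -4+33=29 >7, r--
l=0 r=15: -4+32=28 >7, r--
l=0 r=14: -4+31=27 >7, r--
l=0 r=13: -4+28=24 >7, r--
l=0 r=12: -4+26=22 >7, r--
l=0 r=11: -4+25=21 >7, r--
l=0 r=10: -4+23=19 >7, r--
l=0 r=9: -4+22=18 >7, r--
l=0 r=8: -4+20=16 >7, r--
l=0 r=7: -4+15=11 >7, r--
l=0 r=6: -4+12=8 >7, r--
l=0 r=5: -4+10=6 <7, l++
l=1 r=5: -2+10=8 >7, r--
l=1 r=4: -2+7=5 <7, l++
l=2 r=4: 1+7=8 >7, r--
l=2 r=3: 1+3=4 <7, l++

no pair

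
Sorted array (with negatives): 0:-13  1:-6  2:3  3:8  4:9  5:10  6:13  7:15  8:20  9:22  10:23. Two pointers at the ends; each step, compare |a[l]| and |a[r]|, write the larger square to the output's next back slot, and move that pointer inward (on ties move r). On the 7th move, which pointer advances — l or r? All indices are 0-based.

[0,10] |-13|<=|23| out[10]=529 → r--
[0,9] |-13|<=|22| out[9]=484 → r--
[0,8] |-13|<=|20| out[8]=400 → r--
[0,7] |-13|<=|15| out[7]=225 → r--
[0,6] |-13|<=|13| out[6]=169 → r--
[0,5] |-13|>|10| out[5]=169 → l++
[1,5] |-6|<=|10| out[4]=100 → r--

r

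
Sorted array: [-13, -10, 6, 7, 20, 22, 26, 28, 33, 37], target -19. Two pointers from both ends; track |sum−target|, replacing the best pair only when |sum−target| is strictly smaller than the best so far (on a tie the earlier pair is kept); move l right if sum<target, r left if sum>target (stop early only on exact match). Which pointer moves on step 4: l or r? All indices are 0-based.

r

l=0 r=9: -13+37=24 d=43 *, r--
l=0 r=8: -13+33=20 d=39 *, r--
l=0 r=7: -13+28=15 d=34 *, r--
l=0 r=6: -13+26=13 d=32 *, r--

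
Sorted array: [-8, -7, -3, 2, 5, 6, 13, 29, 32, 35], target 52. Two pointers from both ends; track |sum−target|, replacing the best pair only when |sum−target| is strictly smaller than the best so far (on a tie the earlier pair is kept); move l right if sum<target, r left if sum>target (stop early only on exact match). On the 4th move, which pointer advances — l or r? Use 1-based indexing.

[1,10] -8+35=27 d=25 * → l++
[2,10] -7+35=28 d=24 * → l++
[3,10] -3+35=32 d=20 * → l++
[4,10] 2+35=37 d=15 * → l++

l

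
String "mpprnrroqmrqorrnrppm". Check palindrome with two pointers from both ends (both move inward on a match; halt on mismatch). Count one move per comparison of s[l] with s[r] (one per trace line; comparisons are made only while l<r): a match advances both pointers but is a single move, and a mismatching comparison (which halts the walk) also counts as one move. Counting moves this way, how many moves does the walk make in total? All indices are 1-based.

[1,20] 'm'=='m' → l++,r--
[2,19] 'p'=='p' → l++,r--
[3,18] 'p'=='p' → l++,r--
[4,17] 'r'=='r' → l++,r--
[5,16] 'n'=='n' → l++,r--
[6,15] 'r'=='r' → l++,r--
[7,14] 'r'=='r' → l++,r--
[8,13] 'o'=='o' → l++,r--
[9,12] 'q'=='q' → l++,r--
[10,11] 'm'!='r' → stop

10 moves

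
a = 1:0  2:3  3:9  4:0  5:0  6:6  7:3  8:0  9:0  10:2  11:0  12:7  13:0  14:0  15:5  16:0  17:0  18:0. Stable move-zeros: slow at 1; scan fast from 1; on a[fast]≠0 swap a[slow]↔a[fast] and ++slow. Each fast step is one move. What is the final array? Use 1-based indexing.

(s=1,f=1) a[fast]=0 → fast++
(s=1,f=2) a[fast]=3≠0 swap→a[1]=3 → slow++,fast++
(s=2,f=3) a[fast]=9≠0 swap→a[2]=9 → slow++,fast++
(s=3,f=4) a[fast]=0 → fast++
(s=3,f=5) a[fast]=0 → fast++
(s=3,f=6) a[fast]=6≠0 swap→a[3]=6 → slow++,fast++
(s=4,f=7) a[fast]=3≠0 swap→a[4]=3 → slow++,fast++
(s=5,f=8) a[fast]=0 → fast++
(s=5,f=9) a[fast]=0 → fast++
(s=5,f=10) a[fast]=2≠0 swap→a[5]=2 → slow++,fast++
(s=6,f=11) a[fast]=0 → fast++
(s=6,f=12) a[fast]=7≠0 swap→a[6]=7 → slow++,fast++
(s=7,f=13) a[fast]=0 → fast++
(s=7,f=14) a[fast]=0 → fast++
(s=7,f=15) a[fast]=5≠0 swap→a[7]=5 → slow++,fast++
(s=8,f=16) a[fast]=0 → fast++
(s=8,f=17) a[fast]=0 → fast++
(s=8,f=18) a[fast]=0 → fast++

[3, 9, 6, 3, 2, 7, 5, 0, 0, 0, 0, 0, 0, 0, 0, 0, 0, 0]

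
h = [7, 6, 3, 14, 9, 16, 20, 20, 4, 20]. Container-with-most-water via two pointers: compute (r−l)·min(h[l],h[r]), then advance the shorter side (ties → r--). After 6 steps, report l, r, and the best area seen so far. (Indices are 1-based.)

l=1 r=10: min(7,20)*9=63 best=63 *, l++
l=2 r=10: min(6,20)*8=48 best=63, l++
l=3 r=10: min(3,20)*7=21 best=63, l++
l=4 r=10: min(14,20)*6=84 best=84 *, l++
l=5 r=10: min(9,20)*5=45 best=84, l++
l=6 r=10: min(16,20)*4=64 best=84, l++

l=7, r=10, best area=84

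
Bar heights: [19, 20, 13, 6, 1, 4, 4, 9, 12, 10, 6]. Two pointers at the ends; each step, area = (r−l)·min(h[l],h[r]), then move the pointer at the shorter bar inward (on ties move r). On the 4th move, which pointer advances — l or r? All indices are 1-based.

r

[1,11] min(19,6)*10=60 best=60 * → r--
[1,10] min(19,10)*9=90 best=90 * → r--
[1,9] min(19,12)*8=96 best=96 * → r--
[1,8] min(19,9)*7=63 best=96 → r--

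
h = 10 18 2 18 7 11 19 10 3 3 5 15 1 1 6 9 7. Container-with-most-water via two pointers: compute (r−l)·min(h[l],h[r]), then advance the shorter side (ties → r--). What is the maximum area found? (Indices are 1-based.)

max area = 150

[1,17] min(10,7)*16=112 best=112 * → r--
[1,16] min(10,9)*15=135 best=135 * → r--
[1,15] min(10,6)*14=84 best=135 → r--
[1,14] min(10,1)*13=13 best=135 → r--
[1,13] min(10,1)*12=12 best=135 → r--
[1,12] min(10,15)*11=110 best=135 → l++
[2,12] min(18,15)*10=150 best=150 * → r--
[2,11] min(18,5)*9=45 best=150 → r--
[2,10] min(18,3)*8=24 best=150 → r--
[2,9] min(18,3)*7=21 best=150 → r--
[2,8] min(18,10)*6=60 best=150 → r--
[2,7] min(18,19)*5=90 best=150 → l++
[3,7] min(2,19)*4=8 best=150 → l++
[4,7] min(18,19)*3=54 best=150 → l++
[5,7] min(7,19)*2=14 best=150 → l++
[6,7] min(11,19)*1=11 best=150 → l++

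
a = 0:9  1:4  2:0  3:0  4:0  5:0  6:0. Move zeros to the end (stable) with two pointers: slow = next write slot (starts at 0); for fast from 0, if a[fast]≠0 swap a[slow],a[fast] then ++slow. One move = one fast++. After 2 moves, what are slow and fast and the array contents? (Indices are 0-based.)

slow=0 fast=0: a[fast]=9≠0 swap→a[0]=9, slow++,fast++
slow=1 fast=1: a[fast]=4≠0 swap→a[1]=4, slow++,fast++

slow=2, fast=2, a=[9, 4, 0, 0, 0, 0, 0]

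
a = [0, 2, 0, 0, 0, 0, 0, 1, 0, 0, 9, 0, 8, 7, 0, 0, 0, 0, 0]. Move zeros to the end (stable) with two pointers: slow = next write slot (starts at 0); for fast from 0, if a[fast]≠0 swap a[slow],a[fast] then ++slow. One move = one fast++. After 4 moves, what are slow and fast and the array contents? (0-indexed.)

slow=0 fast=0: a[fast]=0, fast++
slow=0 fast=1: a[fast]=2≠0 swap→a[0]=2, slow++,fast++
slow=1 fast=2: a[fast]=0, fast++
slow=1 fast=3: a[fast]=0, fast++

slow=1, fast=4, a=[2, 0, 0, 0, 0, 0, 0, 1, 0, 0, 9, 0, 8, 7, 0, 0, 0, 0, 0]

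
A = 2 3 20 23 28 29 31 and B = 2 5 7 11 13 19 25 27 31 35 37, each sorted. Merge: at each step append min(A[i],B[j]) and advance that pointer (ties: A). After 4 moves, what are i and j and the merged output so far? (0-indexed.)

[i=0,j=0] A[i]=2<=B[j]=2 take 2 → i++
[i=1,j=0] A[i]=3>B[j]=2 take 2 → j++
[i=1,j=1] A[i]=3<=B[j]=5 take 3 → i++
[i=2,j=1] A[i]=20>B[j]=5 take 5 → j++

i=2, j=2, merged so far=[2, 2, 3, 5]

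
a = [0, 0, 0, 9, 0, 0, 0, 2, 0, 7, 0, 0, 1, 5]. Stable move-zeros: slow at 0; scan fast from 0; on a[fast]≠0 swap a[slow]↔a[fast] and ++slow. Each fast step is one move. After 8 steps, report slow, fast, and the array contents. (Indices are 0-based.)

slow=0 fast=0: a[fast]=0, fast++
slow=0 fast=1: a[fast]=0, fast++
slow=0 fast=2: a[fast]=0, fast++
slow=0 fast=3: a[fast]=9≠0 swap→a[0]=9, slow++,fast++
slow=1 fast=4: a[fast]=0, fast++
slow=1 fast=5: a[fast]=0, fast++
slow=1 fast=6: a[fast]=0, fast++
slow=1 fast=7: a[fast]=2≠0 swap→a[1]=2, slow++,fast++

slow=2, fast=8, a=[9, 2, 0, 0, 0, 0, 0, 0, 0, 7, 0, 0, 1, 5]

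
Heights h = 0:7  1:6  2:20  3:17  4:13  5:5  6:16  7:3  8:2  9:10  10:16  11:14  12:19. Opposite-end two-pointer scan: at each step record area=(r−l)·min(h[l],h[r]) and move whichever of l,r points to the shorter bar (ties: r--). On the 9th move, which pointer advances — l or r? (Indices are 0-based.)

r

l=0 r=12: min(7,19)*12=84 best=84 *, l++
l=1 r=12: min(6,19)*11=66 best=84, l++
l=2 r=12: min(20,19)*10=190 best=190 *, r--
l=2 r=11: min(20,14)*9=126 best=190, r--
l=2 r=10: min(20,16)*8=128 best=190, r--
l=2 r=9: min(20,10)*7=70 best=190, r--
l=2 r=8: min(20,2)*6=12 best=190, r--
l=2 r=7: min(20,3)*5=15 best=190, r--
l=2 r=6: min(20,16)*4=64 best=190, r--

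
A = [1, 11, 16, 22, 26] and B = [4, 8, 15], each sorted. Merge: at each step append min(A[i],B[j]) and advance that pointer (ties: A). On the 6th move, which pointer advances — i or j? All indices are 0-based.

[i=0,j=0] A[i]=1<=B[j]=4 take 1 → i++
[i=1,j=0] A[i]=11>B[j]=4 take 4 → j++
[i=1,j=1] A[i]=11>B[j]=8 take 8 → j++
[i=1,j=2] A[i]=11<=B[j]=15 take 11 → i++
[i=2,j=2] A[i]=16>B[j]=15 take 15 → j++
[i=2,j=3] B done, take A[i]=16 → i++

i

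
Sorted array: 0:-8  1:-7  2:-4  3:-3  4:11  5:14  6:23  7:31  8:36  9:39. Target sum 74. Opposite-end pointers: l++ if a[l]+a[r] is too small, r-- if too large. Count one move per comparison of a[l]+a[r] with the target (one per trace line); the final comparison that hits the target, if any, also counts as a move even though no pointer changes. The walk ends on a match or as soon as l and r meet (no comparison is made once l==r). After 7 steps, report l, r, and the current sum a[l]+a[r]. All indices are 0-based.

[0,9] -8+39=31 <74 → l++
[1,9] -7+39=32 <74 → l++
[2,9] -4+39=35 <74 → l++
[3,9] -3+39=36 <74 → l++
[4,9] 11+39=50 <74 → l++
[5,9] 14+39=53 <74 → l++
[6,9] 23+39=62 <74 → l++

l=7, r=9, sum=70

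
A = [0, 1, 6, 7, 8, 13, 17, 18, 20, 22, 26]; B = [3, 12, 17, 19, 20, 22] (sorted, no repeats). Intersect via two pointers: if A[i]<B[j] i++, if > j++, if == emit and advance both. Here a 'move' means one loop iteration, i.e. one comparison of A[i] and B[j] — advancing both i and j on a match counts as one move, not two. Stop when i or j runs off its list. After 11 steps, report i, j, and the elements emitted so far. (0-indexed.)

i=8, j=4, emitted=[17]

i=0 j=0: 0<3, i++
i=1 j=0: 1<3, i++
i=2 j=0: 6>3, j++
i=2 j=1: 6<12, i++
i=3 j=1: 7<12, i++
i=4 j=1: 8<12, i++
i=5 j=1: 13>12, j++
i=5 j=2: 13<17, i++
i=6 j=2: 17==17 emit, i++,j++
i=7 j=3: 18<19, i++
i=8 j=3: 20>19, j++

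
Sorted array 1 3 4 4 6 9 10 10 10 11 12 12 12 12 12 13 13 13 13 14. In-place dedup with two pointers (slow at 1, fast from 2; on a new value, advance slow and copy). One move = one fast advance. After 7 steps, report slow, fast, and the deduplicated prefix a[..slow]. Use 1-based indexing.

slow=6, fast=9, prefix=[1, 3, 4, 6, 9, 10]

slow=1 fast=2: a[fast]=3≠a[slow]=1 write a[2]=3, slow++,fast++
slow=2 fast=3: a[fast]=4≠a[slow]=3 write a[3]=4, slow++,fast++
slow=3 fast=4: a[fast]=4=a[slow] dup, fast++
slow=3 fast=5: a[fast]=6≠a[slow]=4 write a[4]=6, slow++,fast++
slow=4 fast=6: a[fast]=9≠a[slow]=6 write a[5]=9, slow++,fast++
slow=5 fast=7: a[fast]=10≠a[slow]=9 write a[6]=10, slow++,fast++
slow=6 fast=8: a[fast]=10=a[slow] dup, fast++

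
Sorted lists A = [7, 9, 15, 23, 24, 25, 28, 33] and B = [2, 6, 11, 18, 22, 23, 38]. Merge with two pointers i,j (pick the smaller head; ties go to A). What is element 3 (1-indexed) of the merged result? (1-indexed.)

[i=1,j=1] A[i]=7>B[j]=2 take 2 → j++
[i=1,j=2] A[i]=7>B[j]=6 take 6 → j++
[i=1,j=3] A[i]=7<=B[j]=11 take 7 → i++
[i=2,j=3] A[i]=9<=B[j]=11 take 9 → i++
[i=3,j=3] A[i]=15>B[j]=11 take 11 → j++
[i=3,j=4] A[i]=15<=B[j]=18 take 15 → i++
[i=4,j=4] A[i]=23>B[j]=18 take 18 → j++
[i=4,j=5] A[i]=23>B[j]=22 take 22 → j++
[i=4,j=6] A[i]=23<=B[j]=23 take 23 → i++
[i=5,j=6] A[i]=24>B[j]=23 take 23 → j++
[i=5,j=7] A[i]=24<=B[j]=38 take 24 → i++
[i=6,j=7] A[i]=25<=B[j]=38 take 25 → i++
[i=7,j=7] A[i]=28<=B[j]=38 take 28 → i++
[i=8,j=7] A[i]=33<=B[j]=38 take 33 → i++
[i=9,j=7] A done, take B[j]=38 → j++

merged[3] = 7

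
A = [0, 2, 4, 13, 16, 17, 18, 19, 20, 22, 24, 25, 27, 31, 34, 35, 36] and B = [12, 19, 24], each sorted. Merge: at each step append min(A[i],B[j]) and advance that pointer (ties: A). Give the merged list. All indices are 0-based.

[i=0,j=0] A[i]=0<=B[j]=12 take 0 → i++
[i=1,j=0] A[i]=2<=B[j]=12 take 2 → i++
[i=2,j=0] A[i]=4<=B[j]=12 take 4 → i++
[i=3,j=0] A[i]=13>B[j]=12 take 12 → j++
[i=3,j=1] A[i]=13<=B[j]=19 take 13 → i++
[i=4,j=1] A[i]=16<=B[j]=19 take 16 → i++
[i=5,j=1] A[i]=17<=B[j]=19 take 17 → i++
[i=6,j=1] A[i]=18<=B[j]=19 take 18 → i++
[i=7,j=1] A[i]=19<=B[j]=19 take 19 → i++
[i=8,j=1] A[i]=20>B[j]=19 take 19 → j++
[i=8,j=2] A[i]=20<=B[j]=24 take 20 → i++
[i=9,j=2] A[i]=22<=B[j]=24 take 22 → i++
[i=10,j=2] A[i]=24<=B[j]=24 take 24 → i++
[i=11,j=2] A[i]=25>B[j]=24 take 24 → j++
[i=11,j=3] B done, take A[i]=25 → i++
[i=12,j=3] B done, take A[i]=27 → i++
[i=13,j=3] B done, take A[i]=31 → i++
[i=14,j=3] B done, take A[i]=34 → i++
[i=15,j=3] B done, take A[i]=35 → i++
[i=16,j=3] B done, take A[i]=36 → i++

[0, 2, 4, 12, 13, 16, 17, 18, 19, 19, 20, 22, 24, 24, 25, 27, 31, 34, 35, 36]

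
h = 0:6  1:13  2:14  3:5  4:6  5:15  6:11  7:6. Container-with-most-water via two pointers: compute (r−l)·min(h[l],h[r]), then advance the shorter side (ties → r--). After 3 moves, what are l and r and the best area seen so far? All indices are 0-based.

l=0 r=7: min(6,6)*7=42 best=42 *, r--
l=0 r=6: min(6,11)*6=36 best=42, l++
l=1 r=6: min(13,11)*5=55 best=55 *, r--

l=1, r=5, best area=55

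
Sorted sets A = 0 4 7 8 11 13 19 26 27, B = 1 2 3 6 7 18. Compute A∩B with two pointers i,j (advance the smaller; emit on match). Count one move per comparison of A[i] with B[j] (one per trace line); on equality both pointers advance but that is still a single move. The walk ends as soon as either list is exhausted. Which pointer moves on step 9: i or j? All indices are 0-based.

i=0 j=0: 0<1, i++
i=1 j=0: 4>1, j++
i=1 j=1: 4>2, j++
i=1 j=2: 4>3, j++
i=1 j=3: 4<6, i++
i=2 j=3: 7>6, j++
i=2 j=4: 7==7 emit, i++,j++
i=3 j=5: 8<18, i++
i=4 j=5: 11<18, i++

i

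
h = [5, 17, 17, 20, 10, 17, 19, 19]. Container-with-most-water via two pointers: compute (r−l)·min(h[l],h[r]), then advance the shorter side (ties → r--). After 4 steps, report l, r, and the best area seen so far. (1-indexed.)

l=4, r=7, best area=102

l=1 r=8: min(5,19)*7=35 best=35 *, l++
l=2 r=8: min(17,19)*6=102 best=102 *, l++
l=3 r=8: min(17,19)*5=85 best=102, l++
l=4 r=8: min(20,19)*4=76 best=102, r--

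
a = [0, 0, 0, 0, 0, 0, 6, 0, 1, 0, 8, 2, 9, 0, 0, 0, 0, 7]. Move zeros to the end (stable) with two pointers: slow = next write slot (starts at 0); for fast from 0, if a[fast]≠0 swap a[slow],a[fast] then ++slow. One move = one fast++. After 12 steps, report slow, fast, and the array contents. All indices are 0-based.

(s=0,f=0) a[fast]=0 → fast++
(s=0,f=1) a[fast]=0 → fast++
(s=0,f=2) a[fast]=0 → fast++
(s=0,f=3) a[fast]=0 → fast++
(s=0,f=4) a[fast]=0 → fast++
(s=0,f=5) a[fast]=0 → fast++
(s=0,f=6) a[fast]=6≠0 swap→a[0]=6 → slow++,fast++
(s=1,f=7) a[fast]=0 → fast++
(s=1,f=8) a[fast]=1≠0 swap→a[1]=1 → slow++,fast++
(s=2,f=9) a[fast]=0 → fast++
(s=2,f=10) a[fast]=8≠0 swap→a[2]=8 → slow++,fast++
(s=3,f=11) a[fast]=2≠0 swap→a[3]=2 → slow++,fast++

slow=4, fast=12, a=[6, 1, 8, 2, 0, 0, 0, 0, 0, 0, 0, 0, 9, 0, 0, 0, 0, 7]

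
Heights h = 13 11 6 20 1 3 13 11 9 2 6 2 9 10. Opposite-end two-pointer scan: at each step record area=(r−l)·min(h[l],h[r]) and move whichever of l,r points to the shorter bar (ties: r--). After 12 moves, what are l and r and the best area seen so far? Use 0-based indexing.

[0,13] min(13,10)*13=130 best=130 * → r--
[0,12] min(13,9)*12=108 best=130 → r--
[0,11] min(13,2)*11=22 best=130 → r--
[0,10] min(13,6)*10=60 best=130 → r--
[0,9] min(13,2)*9=18 best=130 → r--
[0,8] min(13,9)*8=72 best=130 → r--
[0,7] min(13,11)*7=77 best=130 → r--
[0,6] min(13,13)*6=78 best=130 → r--
[0,5] min(13,3)*5=15 best=130 → r--
[0,4] min(13,1)*4=4 best=130 → r--
[0,3] min(13,20)*3=39 best=130 → l++
[1,3] min(11,20)*2=22 best=130 → l++

l=2, r=3, best area=130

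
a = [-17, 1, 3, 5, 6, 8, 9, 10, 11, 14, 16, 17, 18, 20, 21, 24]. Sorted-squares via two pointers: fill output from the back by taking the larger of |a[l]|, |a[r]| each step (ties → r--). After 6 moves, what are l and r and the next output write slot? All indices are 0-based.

l=0 r=15: |-17|<=|24| out[15]=576, r--
l=0 r=14: |-17|<=|21| out[14]=441, r--
l=0 r=13: |-17|<=|20| out[13]=400, r--
l=0 r=12: |-17|<=|18| out[12]=324, r--
l=0 r=11: |-17|<=|17| out[11]=289, r--
l=0 r=10: |-17|>|16| out[10]=289, l++

l=1, r=10, next write slot=9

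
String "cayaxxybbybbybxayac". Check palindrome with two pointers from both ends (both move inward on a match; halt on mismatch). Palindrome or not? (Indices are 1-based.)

not a palindrome (mismatch at 6,14)

[1,19] 'c'=='c' → l++,r--
[2,18] 'a'=='a' → l++,r--
[3,17] 'y'=='y' → l++,r--
[4,16] 'a'=='a' → l++,r--
[5,15] 'x'=='x' → l++,r--
[6,14] 'x'!='b' → stop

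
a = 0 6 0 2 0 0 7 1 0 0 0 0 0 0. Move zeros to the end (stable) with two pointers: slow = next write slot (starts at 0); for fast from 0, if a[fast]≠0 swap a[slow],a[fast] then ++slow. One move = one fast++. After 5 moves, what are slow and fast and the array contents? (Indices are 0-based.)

(s=0,f=0) a[fast]=0 → fast++
(s=0,f=1) a[fast]=6≠0 swap→a[0]=6 → slow++,fast++
(s=1,f=2) a[fast]=0 → fast++
(s=1,f=3) a[fast]=2≠0 swap→a[1]=2 → slow++,fast++
(s=2,f=4) a[fast]=0 → fast++

slow=2, fast=5, a=[6, 2, 0, 0, 0, 0, 7, 1, 0, 0, 0, 0, 0, 0]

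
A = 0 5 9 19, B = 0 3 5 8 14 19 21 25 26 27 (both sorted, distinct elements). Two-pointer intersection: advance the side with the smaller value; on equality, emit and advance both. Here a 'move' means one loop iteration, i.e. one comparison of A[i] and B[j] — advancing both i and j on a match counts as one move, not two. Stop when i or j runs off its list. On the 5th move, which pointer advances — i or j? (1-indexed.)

i=1 j=1: 0==0 emit, i++,j++
i=2 j=2: 5>3, j++
i=2 j=3: 5==5 emit, i++,j++
i=3 j=4: 9>8, j++
i=3 j=5: 9<14, i++

i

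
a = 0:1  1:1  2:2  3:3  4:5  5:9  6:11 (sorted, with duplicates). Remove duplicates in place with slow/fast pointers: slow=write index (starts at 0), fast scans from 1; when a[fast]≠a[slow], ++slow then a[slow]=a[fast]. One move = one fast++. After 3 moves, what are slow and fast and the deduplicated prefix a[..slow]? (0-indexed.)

slow=2, fast=4, prefix=[1, 2, 3]

(s=0,f=1) a[fast]=1=a[slow] dup → fast++
(s=0,f=2) a[fast]=2≠a[slow]=1 write a[1]=2 → slow++,fast++
(s=1,f=3) a[fast]=3≠a[slow]=2 write a[2]=3 → slow++,fast++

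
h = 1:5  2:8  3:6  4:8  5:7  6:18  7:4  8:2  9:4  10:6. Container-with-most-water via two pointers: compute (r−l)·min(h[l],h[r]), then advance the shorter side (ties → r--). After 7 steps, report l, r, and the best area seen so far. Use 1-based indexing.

l=4, r=6, best area=48

l=1 r=10: min(5,6)*9=45 best=45 *, l++
l=2 r=10: min(8,6)*8=48 best=48 *, r--
l=2 r=9: min(8,4)*7=28 best=48, r--
l=2 r=8: min(8,2)*6=12 best=48, r--
l=2 r=7: min(8,4)*5=20 best=48, r--
l=2 r=6: min(8,18)*4=32 best=48, l++
l=3 r=6: min(6,18)*3=18 best=48, l++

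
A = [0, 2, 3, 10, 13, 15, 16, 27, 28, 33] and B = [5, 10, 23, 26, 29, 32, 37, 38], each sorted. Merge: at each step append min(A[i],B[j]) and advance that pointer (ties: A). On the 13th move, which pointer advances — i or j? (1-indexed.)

i

[i=1,j=1] A[i]=0<=B[j]=5 take 0 → i++
[i=2,j=1] A[i]=2<=B[j]=5 take 2 → i++
[i=3,j=1] A[i]=3<=B[j]=5 take 3 → i++
[i=4,j=1] A[i]=10>B[j]=5 take 5 → j++
[i=4,j=2] A[i]=10<=B[j]=10 take 10 → i++
[i=5,j=2] A[i]=13>B[j]=10 take 10 → j++
[i=5,j=3] A[i]=13<=B[j]=23 take 13 → i++
[i=6,j=3] A[i]=15<=B[j]=23 take 15 → i++
[i=7,j=3] A[i]=16<=B[j]=23 take 16 → i++
[i=8,j=3] A[i]=27>B[j]=23 take 23 → j++
[i=8,j=4] A[i]=27>B[j]=26 take 26 → j++
[i=8,j=5] A[i]=27<=B[j]=29 take 27 → i++
[i=9,j=5] A[i]=28<=B[j]=29 take 28 → i++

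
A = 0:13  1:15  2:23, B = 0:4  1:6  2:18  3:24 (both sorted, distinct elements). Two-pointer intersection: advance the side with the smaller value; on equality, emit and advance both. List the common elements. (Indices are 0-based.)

intersection = []

[i=0,j=0] 13>4 → j++
[i=0,j=1] 13>6 → j++
[i=0,j=2] 13<18 → i++
[i=1,j=2] 15<18 → i++
[i=2,j=2] 23>18 → j++
[i=2,j=3] 23<24 → i++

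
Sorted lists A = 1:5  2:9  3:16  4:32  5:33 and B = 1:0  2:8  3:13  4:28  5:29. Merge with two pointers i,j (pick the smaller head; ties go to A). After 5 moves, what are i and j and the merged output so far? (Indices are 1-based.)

i=1 j=1: A[i]=5>B[j]=0 take 0, j++
i=1 j=2: A[i]=5<=B[j]=8 take 5, i++
i=2 j=2: A[i]=9>B[j]=8 take 8, j++
i=2 j=3: A[i]=9<=B[j]=13 take 9, i++
i=3 j=3: A[i]=16>B[j]=13 take 13, j++

i=3, j=4, merged so far=[0, 5, 8, 9, 13]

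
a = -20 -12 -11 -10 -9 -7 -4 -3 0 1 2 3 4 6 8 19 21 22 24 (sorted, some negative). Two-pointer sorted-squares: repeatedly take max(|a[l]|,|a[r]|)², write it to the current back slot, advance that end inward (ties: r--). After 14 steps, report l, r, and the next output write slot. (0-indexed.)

[0,18] |-20|<=|24| out[18]=576 → r--
[0,17] |-20|<=|22| out[17]=484 → r--
[0,16] |-20|<=|21| out[16]=441 → r--
[0,15] |-20|>|19| out[15]=400 → l++
[1,15] |-12|<=|19| out[14]=361 → r--
[1,14] |-12|>|8| out[13]=144 → l++
[2,14] |-11|>|8| out[12]=121 → l++
[3,14] |-10|>|8| out[11]=100 → l++
[4,14] |-9|>|8| out[10]=81 → l++
[5,14] |-7|<=|8| out[9]=64 → r--
[5,13] |-7|>|6| out[8]=49 → l++
[6,13] |-4|<=|6| out[7]=36 → r--
[6,12] |-4|<=|4| out[6]=16 → r--
[6,11] |-4|>|3| out[5]=16 → l++

l=7, r=11, next write slot=4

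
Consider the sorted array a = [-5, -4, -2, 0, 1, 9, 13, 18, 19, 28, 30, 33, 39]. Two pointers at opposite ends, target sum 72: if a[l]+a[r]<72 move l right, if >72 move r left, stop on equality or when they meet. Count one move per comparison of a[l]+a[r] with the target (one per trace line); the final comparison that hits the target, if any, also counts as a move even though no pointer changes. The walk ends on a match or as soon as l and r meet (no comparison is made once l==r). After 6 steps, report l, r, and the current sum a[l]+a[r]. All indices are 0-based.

l=0 r=12: -5+39=34 <72, l++
l=1 r=12: -4+39=35 <72, l++
l=2 r=12: -2+39=37 <72, l++
l=3 r=12: 0+39=39 <72, l++
l=4 r=12: 1+39=40 <72, l++
l=5 r=12: 9+39=48 <72, l++

l=6, r=12, sum=52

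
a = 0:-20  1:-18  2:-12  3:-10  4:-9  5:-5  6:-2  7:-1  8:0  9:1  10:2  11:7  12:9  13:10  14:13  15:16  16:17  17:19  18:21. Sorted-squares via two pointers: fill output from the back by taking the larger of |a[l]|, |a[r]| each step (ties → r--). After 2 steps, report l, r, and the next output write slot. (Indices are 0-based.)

l=1, r=17, next write slot=16

[0,18] |-20|<=|21| out[18]=441 → r--
[0,17] |-20|>|19| out[17]=400 → l++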